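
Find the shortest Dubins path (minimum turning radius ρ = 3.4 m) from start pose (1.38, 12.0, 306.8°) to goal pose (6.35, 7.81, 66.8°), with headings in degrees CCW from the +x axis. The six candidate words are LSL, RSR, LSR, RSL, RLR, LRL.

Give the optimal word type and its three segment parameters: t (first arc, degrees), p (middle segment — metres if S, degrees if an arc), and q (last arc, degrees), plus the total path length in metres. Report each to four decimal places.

RLR: t = 87.9906°, p = 246.5931°, q = 38.6026°, L = 22.1453 m

Let ψ = atan2(Δy, Δx) = atan2(-4.19, 4.97) = -40.1328° be the start→goal bearing.
Normalize: d = |goal − start| / ρ = 6.500538/3.4 = 1.911923, α = (θ_start − ψ) mod 360° = 346.9328° = 6.055120 rad, β = (θ_goal − ψ) mod 360° = 106.9328° = 1.866330 rad.
Common terms: sin α = -0.226093, cos α = 0.974106, sin β = 0.956647, cos β = -0.291251, cos(α−β) = -0.500000, d² = 3.655450. Work in radians in the unit-radius frame; every candidate has L = ρ·(t + p + q).
LSL: p² = 2 + d² − 2cos(α−β) + 2d(sin α − sin β) = 2.132835; p = √p² = 1.460423; φ = atan2(cos β − cos α, d + sin α − sin β) = -1.048010 rad; t = (φ − α) mod 2π = 5.463240 rad, q = (β − φ) mod 2π = 2.914340 rad → L = 3.4·(5.463240 + 1.460423 + 2.914340) = 3.4·9.838003 = 33.449211 m
RSR: p² = 2 + d² − 2cos(α−β) + 2d(sin β − sin α) = 11.178065; p = √p² = 3.343361; φ = atan2(cos α − cos β, d − sin α + sin β) = 0.388141 rad; t = (α − φ) mod 2π = 5.666979 rad, q = (φ − β) mod 2π = 4.804996 rad → L = 3.4·(5.666979 + 3.343361 + 4.804996) = 3.4·13.815337 = 46.972145 m
LSR: p² = d² − 2 + 2cos(α−β) + 2d(sin α + sin β) = 3.448975; p = √p² = 1.857142; φ = atan2(−cos α − cos β, d + sin α + sin β) − atan2(−2, p) = 0.569536 rad; t = (φ − α) mod 2π = 0.797601 rad, q = (φ − β) mod 2π = 4.986391 rad → L = 3.4·(0.797601 + 1.857142 + 4.986391) = 3.4·7.641134 = 25.979854 m
RSL: p² = d² − 2 + 2cos(α−β) − 2d(sin α + sin β) = -2.138076 < 0 → infeasible
RLR: c = (6 − d² + 2cos(α−β) + 2d(sin α − sin β))/8 = -0.397258; p = 2π − arccos c = 4.303862 rad; φ = atan2(cos α − cos β, d − sin α + sin β) = 0.388141 rad; t = (α − φ + p/2) mod 2π = 1.535725 rad, q = (α − β − t + p) mod 2π = 0.673742 rad → L = 3.4·(1.535725 + 4.303862 + 0.673742) = 3.4·6.513329 = 22.145317 m
LRL: c = (6 − d² + 2cos(α−β) − 2d(sin α − sin β))/8 = 0.733396; p = 2π − arccos c = 5.535693 rad; φ = atan2(cos β − cos α, d + sin α − sin β) = -1.048010 rad; t = (φ − α + p/2) mod 2π = 1.947901 rad, q = (β − α − t + p) mod 2π = 5.682187 rad → L = 3.4·(1.947901 + 5.535693 + 5.682187) = 3.4·13.165780 = 44.763653 m
Shortest: RLR with L = 22.145317 m ≈ 22.1453 m
Convert RLR to answer units (arcs ×180/π): t = 1.535725·180/π = 87.9906°, p = 4.303862·180/π = 246.5931°, q = 0.673742·180/π = 38.6026°, L = 22.1453 m.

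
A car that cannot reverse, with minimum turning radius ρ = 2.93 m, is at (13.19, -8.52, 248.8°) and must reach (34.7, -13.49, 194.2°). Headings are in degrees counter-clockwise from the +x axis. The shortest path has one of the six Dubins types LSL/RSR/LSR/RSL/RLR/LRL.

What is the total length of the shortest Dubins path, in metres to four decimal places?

Let ψ = atan2(Δy, Δx) = atan2(-4.97, 21.51) = -13.0102° be the start→goal bearing.
Normalize: d = |goal − start| / ρ = 22.076707/2.93 = 7.534712, α = (θ_start − ψ) mod 360° = 261.8102° = 4.569450 rad, β = (θ_goal − ψ) mod 360° = 207.2102° = 3.616500 rad.
Common terms: sin α = -0.989802, cos α = -0.142453, sin β = -0.457256, cos β = -0.889335, cos(α−β) = 0.579281, d² = 56.771890. Work in radians in the unit-radius frame; every candidate has L = ρ·(t + p + q).
LSL: p² = 2 + d² − 2cos(α−β) + 2d(sin α − sin β) = 49.588172; p = √p² = 7.041887; φ = atan2(cos β − cos α, d + sin α − sin β) = -0.106263 rad; t = (φ − α) mod 2π = 1.607473 rad, q = (β − φ) mod 2π = 3.722763 rad → L = 2.93·(1.607473 + 7.041887 + 3.722763) = 2.93·12.372122 = 36.250319 m
RSR: p² = 2 + d² − 2cos(α−β) + 2d(sin β − sin α) = 65.638484; p = √p² = 8.101758; φ = atan2(cos α − cos β, d − sin α + sin β) = 0.092319 rad; t = (α − φ) mod 2π = 4.477131 rad, q = (φ − β) mod 2π = 2.759004 rad → L = 2.93·(4.477131 + 8.101758 + 2.759004) = 2.93·15.337893 = 44.940027 m
LSR: p² = d² − 2 + 2cos(α−β) + 2d(sin α + sin β) = 34.124129; p = √p² = 5.841586; φ = atan2(−cos α − cos β, d + sin α + sin β) − atan2(−2, p) = 0.497757 rad; t = (φ − α) mod 2π = 2.211493 rad, q = (φ − β) mod 2π = 3.164442 rad → L = 2.93·(2.211493 + 5.841586 + 3.164442) = 2.93·11.217521 = 32.867337 m
RSL: p² = d² − 2 + 2cos(α−β) − 2d(sin α + sin β) = 77.736776; p = √p² = 8.816846; φ = atan2(cos α + cos β, d − sin α − sin β) − atan2(2, p) = -0.337438 rad; t = (α − φ) mod 2π = 4.906888 rad, q = (β − φ) mod 2π = 3.953938 rad → L = 2.93·(4.906888 + 8.816846 + 3.953938) = 2.93·17.677672 = 51.795579 m
RLR: c = (6 − d² + 2cos(α−β) + 2d(sin α − sin β))/8 = -7.204811, |c| > 1 → infeasible
LRL: c = (6 − d² + 2cos(α−β) − 2d(sin α − sin β))/8 = -5.198521, |c| > 1 → infeasible
Shortest: LSR with L = 32.867337 m ≈ 32.8673 m

32.8673 m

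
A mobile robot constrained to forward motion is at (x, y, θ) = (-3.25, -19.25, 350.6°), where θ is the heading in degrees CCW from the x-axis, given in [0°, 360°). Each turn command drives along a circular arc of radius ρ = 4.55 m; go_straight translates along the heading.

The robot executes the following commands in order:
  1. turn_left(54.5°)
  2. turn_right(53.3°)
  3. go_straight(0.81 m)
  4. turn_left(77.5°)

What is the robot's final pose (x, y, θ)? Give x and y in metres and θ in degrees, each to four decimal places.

set_pose: (x, y, θ) = (-3.2500, -19.2500, 350.6000°), ρ = 4.55
turn_left(54.5°): centre at ρ to the left, rotate +54.5° → (0.7161, -17.9728, 405.1000° ≡ 45.1000°)
turn_right(53.3°): centre at ρ to the right, rotate −53.3° → (4.5880, -16.6810, -8.2000° ≡ 351.8000°)
go_straight(0.81): x += 0.81·cos θ, y += 0.81·sin θ → (5.3897, -16.7966, 351.8000°)
turn_left(77.5°): centre at ρ to the left, rotate +77.5° → (10.2949, -13.9014, 429.3000° ≡ 69.3000°)

(10.2949, -13.9014, 69.3000°)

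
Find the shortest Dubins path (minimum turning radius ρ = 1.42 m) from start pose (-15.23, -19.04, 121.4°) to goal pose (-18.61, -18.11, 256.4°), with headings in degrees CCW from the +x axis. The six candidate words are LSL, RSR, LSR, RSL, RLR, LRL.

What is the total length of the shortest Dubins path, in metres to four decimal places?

Let ψ = atan2(Δy, Δx) = atan2(0.93, -3.38) = 164.6159° be the start→goal bearing.
Normalize: d = |goal − start| / ρ = 3.505610/1.42 = 2.468739, α = (θ_start − ψ) mod 360° = 316.7841° = 5.528926 rad, β = (θ_goal − ψ) mod 360° = 91.7841° = 1.601935 rad.
Common terms: sin α = -0.684749, cos α = 0.728779, sin β = 0.999515, cos β = -0.031134, cos(α−β) = -0.707107, d² = 6.094674. Work in radians in the unit-radius frame; every candidate has L = ρ·(t + p + q).
LSL: p² = 2 + d² − 2cos(α−β) + 2d(sin α − sin β) = 1.192869; p = √p² = 1.092185; φ = atan2(cos β − cos α, d + sin α − sin β) = -0.769495 rad; t = (φ − α) mod 2π = 6.267949 rad, q = (β − φ) mod 2π = 2.371431 rad → L = 1.42·(6.267949 + 1.092185 + 2.371431) = 1.42·9.731565 = 13.818822 m
RSR: p² = 2 + d² − 2cos(α−β) + 2d(sin β − sin α) = 17.824906; p = √p² = 4.221955; φ = atan2(cos α − cos β, d − sin α + sin β) = 0.180977 rad; t = (α − φ) mod 2π = 5.347949 rad, q = (φ − β) mod 2π = 4.862227 rad → L = 1.42·(5.347949 + 4.221955 + 4.862227) = 1.42·14.432131 = 20.493626 m
LSR: p² = d² − 2 + 2cos(α−β) + 2d(sin α + sin β) = 4.234612; p = √p² = 2.057817; φ = atan2(−cos α − cos β, d + sin α + sin β) − atan2(−2, p) = 0.525574 rad; t = (φ − α) mod 2π = 1.279833 rad, q = (φ − β) mod 2π = 5.206824 rad → L = 1.42·(1.279833 + 2.057817 + 5.206824) = 1.42·8.544475 = 12.133154 m
RSL: p² = d² − 2 + 2cos(α−β) − 2d(sin α + sin β) = 1.126309; p = √p² = 1.061277; φ = atan2(cos α + cos β, d − sin α − sin β) − atan2(2, p) = -0.769714 rad; t = (α − φ) mod 2π = 0.015455 rad, q = (β − φ) mod 2π = 2.371649 rad → L = 1.42·(0.015455 + 1.061277 + 2.371649) = 1.42·3.448381 = 4.896701 m
RLR: c = (6 − d² + 2cos(α−β) + 2d(sin α − sin β))/8 = -1.228113, |c| > 1 → infeasible
LRL: c = (6 − d² + 2cos(α−β) − 2d(sin α − sin β))/8 = 0.850891; p = 2π − arccos c = 5.730069 rad; φ = atan2(cos β − cos α, d + sin α − sin β) = -0.769495 rad; t = (φ − α + p/2) mod 2π = 2.849798 rad, q = (β − α − t + p) mod 2π = 5.236465 rad → L = 1.42·(2.849798 + 5.730069 + 5.236465) = 1.42·13.816332 = 19.619191 m
Shortest: RSL with L = 4.896701 m ≈ 4.8967 m

4.8967 m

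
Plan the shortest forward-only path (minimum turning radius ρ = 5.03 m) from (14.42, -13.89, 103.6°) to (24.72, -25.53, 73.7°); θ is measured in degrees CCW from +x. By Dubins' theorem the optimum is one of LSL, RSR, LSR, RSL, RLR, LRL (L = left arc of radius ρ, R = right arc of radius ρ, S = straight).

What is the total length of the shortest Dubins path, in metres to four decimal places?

Let ψ = atan2(Δy, Δx) = atan2(-11.64, 10.30) = -48.4950° be the start→goal bearing.
Normalize: d = |goal − start| / ρ = 15.542831/5.03 = 3.090026, α = (θ_start − ψ) mod 360° = 152.0950° = 2.654559 rad, β = (θ_goal − ψ) mod 360° = 122.1950° = 2.132706 rad.
Common terms: sin α = 0.468006, cos α = -0.883725, sin β = 0.846239, cos β = -0.532803, cos(α−β) = 0.866897, d² = 9.548261. Work in radians in the unit-radius frame; every candidate has L = ρ·(t + p + q).
LSL: p² = 2 + d² − 2cos(α−β) + 2d(sin α − sin β) = 7.476968; p = √p² = 2.734405; φ = atan2(cos β − cos α, d + sin α − sin β) = 0.128691 rad; t = (φ − α) mod 2π = 3.757317 rad, q = (β − φ) mod 2π = 2.004015 rad → L = 5.03·(3.757317 + 2.734405 + 2.004015) = 5.03·8.495736 = 42.733554 m
RSR: p² = 2 + d² − 2cos(α−β) + 2d(sin β − sin α) = 12.151967; p = √p² = 3.485967; φ = atan2(cos α − cos β, d − sin α + sin β) = -0.100838 rad; t = (α − φ) mod 2π = 2.755397 rad, q = (φ − β) mod 2π = 4.049642 rad → L = 5.03·(2.755397 + 3.485967 + 4.049642) = 5.03·10.291006 = 51.763760 m
LSR: p² = d² − 2 + 2cos(α−β) + 2d(sin α + sin β) = 17.404162; p = √p² = 4.171830; φ = atan2(−cos α − cos β, d + sin α + sin β) − atan2(−2, p) = 0.758214 rad; t = (φ − α) mod 2π = 4.386840 rad, q = (φ − β) mod 2π = 4.908694 rad → L = 5.03·(4.386840 + 4.171830 + 4.908694) = 5.03·13.467364 = 67.740840 m
RSL: p² = d² − 2 + 2cos(α−β) − 2d(sin α + sin β) = 1.159948; p = √p² = 1.077009; φ = atan2(cos α + cos β, d − sin α − sin β) − atan2(2, p) = -1.750155 rad; t = (α − φ) mod 2π = 4.404714 rad, q = (β − φ) mod 2π = 3.882860 rad → L = 5.03·(4.404714 + 1.077009 + 3.882860) = 5.03·9.364583 = 47.103851 m
RLR: c = (6 − d² + 2cos(α−β) + 2d(sin α − sin β))/8 = -0.518996; p = 2π − arccos c = 4.166713 rad; φ = atan2(cos α − cos β, d − sin α + sin β) = -0.100838 rad; t = (α − φ + p/2) mod 2π = 4.838754 rad, q = (α − β − t + p) mod 2π = 6.132998 rad → L = 5.03·(4.838754 + 4.166713 + 6.132998) = 5.03·15.138465 = 76.146479 m
LRL: c = (6 − d² + 2cos(α−β) − 2d(sin α − sin β))/8 = 0.065379; p = 2π − arccos c = 4.777815 rad; φ = atan2(cos β − cos α, d + sin α − sin β) = 0.128691 rad; t = (φ − α + p/2) mod 2π = 6.146224 rad, q = (β − α − t + p) mod 2π = 4.392922 rad → L = 5.03·(6.146224 + 4.777815 + 4.392922) = 5.03·15.316961 = 77.044314 m
Shortest: LSL with L = 42.733554 m ≈ 42.7336 m

42.7336 m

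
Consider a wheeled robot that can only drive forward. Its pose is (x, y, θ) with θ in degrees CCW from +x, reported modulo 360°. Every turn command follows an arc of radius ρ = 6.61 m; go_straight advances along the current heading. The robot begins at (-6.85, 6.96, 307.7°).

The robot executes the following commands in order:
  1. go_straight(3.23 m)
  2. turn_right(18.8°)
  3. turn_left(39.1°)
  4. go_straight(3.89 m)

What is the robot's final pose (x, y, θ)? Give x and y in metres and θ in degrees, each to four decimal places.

set_pose: (x, y, θ) = (-6.8500, 6.9600, 307.7000°), ρ = 6.61
go_straight(3.23): x += 3.23·cos θ, y += 3.23·sin θ → (-4.8748, 4.4043, 307.7000°)
turn_right(18.8°): centre at ρ to the right, rotate −18.8° → (-3.8511, 2.5032, 288.9000°)
turn_left(39.1°): centre at ρ to the left, rotate +39.1° → (-1.1003, -0.9613, 328.0000°)
go_straight(3.89): x += 3.89·cos θ, y += 3.89·sin θ → (2.1986, -3.0226, 328.0000°)

(2.1986, -3.0226, 328.0000°)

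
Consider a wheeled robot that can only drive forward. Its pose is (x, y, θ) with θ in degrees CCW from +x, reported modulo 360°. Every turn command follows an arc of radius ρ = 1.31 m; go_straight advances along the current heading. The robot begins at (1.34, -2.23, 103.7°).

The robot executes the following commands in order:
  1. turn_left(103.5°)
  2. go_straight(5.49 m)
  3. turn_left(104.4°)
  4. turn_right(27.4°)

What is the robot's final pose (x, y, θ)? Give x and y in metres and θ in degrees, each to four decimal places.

(-5.5049, -6.4679, 284.2000°)

set_pose: (x, y, θ) = (1.3400, -2.2300, 103.7000°), ρ = 1.31
turn_left(103.5°): centre at ρ to the left, rotate +103.5° → (-0.5315, -1.3751, 207.2000°)
go_straight(5.49): x += 5.49·cos θ, y += 5.49·sin θ → (-5.4144, -3.8846, 207.2000°)
turn_left(104.4°): centre at ρ to the left, rotate +104.4° → (-5.7952, -5.9195, 311.6000°)
turn_right(27.4°): centre at ρ to the right, rotate −27.4° → (-5.5049, -6.4679, 284.2000°)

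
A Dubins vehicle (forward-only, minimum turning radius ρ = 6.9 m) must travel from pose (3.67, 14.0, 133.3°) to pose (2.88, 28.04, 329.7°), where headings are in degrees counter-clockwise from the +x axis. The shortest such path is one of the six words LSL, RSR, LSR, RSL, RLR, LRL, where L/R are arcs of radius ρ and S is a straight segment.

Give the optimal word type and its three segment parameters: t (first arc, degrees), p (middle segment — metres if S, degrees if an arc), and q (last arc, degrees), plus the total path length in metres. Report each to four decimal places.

Let ψ = atan2(Δy, Δx) = atan2(14.04, -0.79) = 93.2205° be the start→goal bearing.
Normalize: d = |goal − start| / ρ = 14.062208/6.9 = 2.038001, α = (θ_start − ψ) mod 360° = 40.0795° = 0.699519 rad, β = (θ_goal − ψ) mod 360° = 236.4795° = 4.127346 rad.
Common terms: sin α = 0.643850, cos α = 0.765152, sin β = -0.833688, cos β = -0.552235, cos(α−β) = -0.959314, d² = 4.153449. Work in radians in the unit-radius frame; every candidate has L = ρ·(t + p + q).
LSL: p² = 2 + d² − 2cos(α−β) + 2d(sin α − sin β) = 14.094525; p = √p² = 3.754268; φ = atan2(cos β − cos α, d + sin α − sin β) = -0.358536 rad; t = (φ − α) mod 2π = 5.225130 rad, q = (β − φ) mod 2π = 4.485882 rad → L = 6.9·(5.225130 + 3.754268 + 4.485882) = 6.9·13.465280 = 92.910429 m
RSR: p² = 2 + d² − 2cos(α−β) + 2d(sin β − sin α) = 2.049629; p = √p² = 1.431652; φ = atan2(cos α − cos β, d − sin α + sin β) = 1.168557 rad; t = (α − φ) mod 2π = 5.814147 rad, q = (φ − β) mod 2π = 3.324397 rad → L = 6.9·(5.814147 + 1.431652 + 3.324397) = 6.9·10.570196 = 72.934355 m
LSR: p² = d² − 2 + 2cos(α−β) + 2d(sin α + sin β) = -0.538961 < 0 → infeasible
RSL: p² = d² − 2 + 2cos(α−β) − 2d(sin α + sin β) = 1.008603; p = √p² = 1.004292; φ = atan2(cos α + cos β, d − sin α − sin β) − atan2(2, p) = -1.010152 rad; t = (α − φ) mod 2π = 1.709671 rad, q = (β − φ) mod 2π = 5.137498 rad → L = 6.9·(1.709671 + 1.004292 + 5.137498) = 6.9·7.851461 = 54.175079 m
RLR: c = (6 − d² + 2cos(α−β) + 2d(sin α − sin β))/8 = 0.743796; p = 2π − arccos c = 5.551121 rad; φ = atan2(cos α − cos β, d − sin α + sin β) = 1.168557 rad; t = (α − φ + p/2) mod 2π = 2.306523 rad, q = (α − β − t + p) mod 2π = 6.099957 rad → L = 6.9·(2.306523 + 5.551121 + 6.099957) = 6.9·13.957601 = 96.307449 m
LRL: c = (6 − d² + 2cos(α−β) − 2d(sin α − sin β))/8 = -0.761816; p = 2π − arccos c = 3.846278 rad; φ = atan2(cos β − cos α, d + sin α − sin β) = -0.358536 rad; t = (φ − α + p/2) mod 2π = 0.865084 rad, q = (β − α − t + p) mod 2π = 0.125836 rad → L = 6.9·(0.865084 + 3.846278 + 0.125836) = 6.9·4.837197 = 33.376658 m
Shortest: LRL with L = 33.376658 m ≈ 33.3767 m
Convert LRL to answer units (arcs ×180/π): t = 0.865084·180/π = 49.5656°, p = 3.846278·180/π = 220.3755°, q = 0.125836·180/π = 7.2098°, L = 33.3767 m.

LRL: t = 49.5656°, p = 220.3755°, q = 7.2098°, L = 33.3767 m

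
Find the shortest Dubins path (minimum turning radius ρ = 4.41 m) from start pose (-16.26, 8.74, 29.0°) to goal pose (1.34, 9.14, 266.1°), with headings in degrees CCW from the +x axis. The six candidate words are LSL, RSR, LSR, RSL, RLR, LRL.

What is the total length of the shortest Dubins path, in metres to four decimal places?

Let ψ = atan2(Δy, Δx) = atan2(0.40, 17.60) = 1.3020° be the start→goal bearing.
Normalize: d = |goal − start| / ρ = 17.604545/4.41 = 3.991960, α = (θ_start − ψ) mod 360° = 27.6980° = 0.483422 rad, β = (θ_goal − ψ) mod 360° = 264.7980° = 4.621598 rad.
Common terms: sin α = 0.464812, cos α = 0.885409, sin β = -0.995881, cos β = -0.090667, cos(α−β) = -0.543174, d² = 15.935747. Work in radians in the unit-radius frame; every candidate has L = ρ·(t + p + q).
LSL: p² = 2 + d² − 2cos(α−β) + 2d(sin α − sin β) = 30.684154; p = √p² = 5.539328; φ = atan2(cos β − cos α, d + sin α − sin β) = -0.177133 rad; t = (φ − α) mod 2π = 5.622630 rad, q = (β − φ) mod 2π = 4.798731 rad → L = 4.41·(5.622630 + 5.539328 + 4.798731) = 4.41·15.960689 = 70.386638 m
RSR: p² = 2 + d² − 2cos(α−β) + 2d(sin β − sin α) = 7.360038; p = √p² = 2.712939; φ = atan2(cos α − cos β, d − sin α + sin β) = 0.368038 rad; t = (α − φ) mod 2π = 0.115384 rad, q = (φ − β) mod 2π = 2.029625 rad → L = 4.41·(0.115384 + 2.712939 + 2.029625) = 4.41·4.857949 = 21.423553 m
LSR: p² = d² − 2 + 2cos(α−β) + 2d(sin α + sin β) = 8.609382; p = √p² = 2.934175; φ = atan2(−cos α − cos β, d + sin α + sin β) − atan2(−2, p) = 0.372563 rad; t = (φ − α) mod 2π = 6.172327 rad, q = (φ − β) mod 2π = 2.034151 rad → L = 4.41·(6.172327 + 2.934175 + 2.034151) = 4.41·11.140652 = 49.130276 m
RSL: p² = d² − 2 + 2cos(α−β) − 2d(sin α + sin β) = 17.089414; p = √p² = 4.133934; φ = atan2(cos α + cos β, d − sin α − sin β) − atan2(2, p) = -0.276670 rad; t = (α − φ) mod 2π = 0.760092 rad, q = (β − φ) mod 2π = 4.898267 rad → L = 4.41·(0.760092 + 4.133934 + 4.898267) = 4.41·9.792293 = 43.184014 m
RLR: c = (6 − d² + 2cos(α−β) + 2d(sin α − sin β))/8 = 0.079995; p = 2π − arccos c = 4.792470 rad; φ = atan2(cos α − cos β, d − sin α + sin β) = 0.368038 rad; t = (α − φ + p/2) mod 2π = 2.511619 rad, q = (α − β − t + p) mod 2π = 4.425860 rad → L = 4.41·(2.511619 + 4.792470 + 4.425860) = 4.41·11.729949 = 51.729077 m
LRL: c = (6 − d² + 2cos(α−β) − 2d(sin α − sin β))/8 = -2.835519, |c| > 1 → infeasible
Shortest: RSR with L = 21.423553 m ≈ 21.4236 m

21.4236 m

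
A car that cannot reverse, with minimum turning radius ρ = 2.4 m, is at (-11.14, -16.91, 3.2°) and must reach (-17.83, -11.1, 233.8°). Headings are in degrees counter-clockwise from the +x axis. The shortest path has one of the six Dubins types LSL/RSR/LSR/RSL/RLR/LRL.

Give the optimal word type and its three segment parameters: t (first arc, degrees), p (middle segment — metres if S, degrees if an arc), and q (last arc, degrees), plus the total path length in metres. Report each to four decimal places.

Let ψ = atan2(Δy, Δx) = atan2(5.81, -6.69) = 139.0270° be the start→goal bearing.
Normalize: d = |goal − start| / ρ = 8.860711/2.4 = 3.691963, α = (θ_start − ψ) mod 360° = 224.1730° = 3.912557 rad, β = (θ_goal − ψ) mod 360° = 94.7730° = 1.654101 rad.
Common terms: sin α = -0.696827, cos α = -0.717239, sin β = 0.996532, cos β = -0.083209, cos(α−β) = -0.634731, d² = 13.630590. Work in radians in the unit-radius frame; every candidate has L = ρ·(t + p + q).
LSL: p² = 2 + d² − 2cos(α−β) + 2d(sin α − sin β) = 4.396410; p = √p² = 2.096762; φ = atan2(cos β − cos α, d + sin α − sin β) = 0.307194 rad; t = (φ − α) mod 2π = 2.677822 rad, q = (β − φ) mod 2π = 1.346907 rad → L = 2.4·(2.677822 + 2.096762 + 1.346907) = 2.4·6.121491 = 14.691578 m
RSR: p² = 2 + d² − 2cos(α−β) + 2d(sin β − sin α) = 29.403693; p = √p² = 5.422517; φ = atan2(cos α − cos β, d − sin α + sin β) = -0.117194 rad; t = (α − φ) mod 2π = 4.029751 rad, q = (φ − β) mod 2π = 4.511891 rad → L = 2.4·(4.029751 + 5.422517 + 4.511891) = 2.4·13.964159 = 33.513981 m
LSR: p² = d² − 2 + 2cos(α−β) + 2d(sin α + sin β) = 12.574127; p = √p² = 3.546001; φ = atan2(−cos α − cos β, d + sin α + sin β) − atan2(−2, p) = 0.711445 rad; t = (φ − α) mod 2π = 3.082073 rad, q = (φ − β) mod 2π = 5.340529 rad → L = 2.4·(3.082073 + 3.546001 + 5.340529) = 2.4·11.968603 = 28.724647 m
RSL: p² = d² − 2 + 2cos(α−β) − 2d(sin α + sin β) = 8.148132; p = √p² = 2.854493; φ = atan2(cos α + cos β, d − sin α − sin β) − atan2(2, p) = -0.842886 rad; t = (α − φ) mod 2π = 4.755444 rad, q = (β − φ) mod 2π = 2.496988 rad → L = 2.4·(4.755444 + 2.854493 + 2.496988) = 2.4·10.106924 = 24.256619 m
RLR: c = (6 − d² + 2cos(α−β) + 2d(sin α − sin β))/8 = -2.675462, |c| > 1 → infeasible
LRL: c = (6 − d² + 2cos(α−β) − 2d(sin α − sin β))/8 = 0.450449; p = 2π − arccos c = 5.179657 rad; φ = atan2(cos β − cos α, d + sin α − sin β) = 0.307194 rad; t = (φ − α + p/2) mod 2π = 5.267651 rad, q = (β − α − t + p) mod 2π = 3.936735 rad → L = 2.4·(5.267651 + 5.179657 + 3.936735) = 2.4·14.384043 = 34.521704 m
Shortest: LSL with L = 14.691578 m ≈ 14.6916 m
Convert LSL to answer units (arcs ×180/π): t = 2.677822·180/π = 153.4279°, p = ρ·p = 2.4·2.096762 = 5.0322 m, q = 1.346907·180/π = 77.1721°, L = 14.6916 m.

LSL: t = 153.4279°, p = 5.0322 m, q = 77.1721°, L = 14.6916 m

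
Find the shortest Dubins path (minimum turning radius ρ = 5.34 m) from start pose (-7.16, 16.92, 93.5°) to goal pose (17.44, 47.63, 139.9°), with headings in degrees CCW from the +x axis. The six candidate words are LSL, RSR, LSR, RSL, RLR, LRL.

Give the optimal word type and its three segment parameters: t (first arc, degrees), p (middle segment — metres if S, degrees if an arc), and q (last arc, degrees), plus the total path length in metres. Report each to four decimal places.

RSL: t = 54.9055°, p = 28.7783 m, q = 101.3055°, L = 43.3373 m

Let ψ = atan2(Δy, Δx) = atan2(30.71, 24.60) = 51.3038° be the start→goal bearing.
Normalize: d = |goal − start| / ρ = 39.347987/5.34 = 7.368537, α = (θ_start − ψ) mod 360° = 42.1962° = 0.736463 rad, β = (θ_goal − ψ) mod 360° = 88.5962° = 1.546295 rad.
Common terms: sin α = 0.671671, cos α = 0.740849, sin β = 0.999700, cos β = 0.024499, cos(α−β) = 0.689620, d² = 54.295337. Work in radians in the unit-radius frame; every candidate has L = ρ·(t + p + q).
LSL: p² = 2 + d² − 2cos(α−β) + 2d(sin α − sin β) = 50.081917; p = √p² = 7.076858; φ = atan2(cos β − cos α, d + sin α − sin β) = -0.101398 rad; t = (φ − α) mod 2π = 5.445325 rad, q = (β − φ) mod 2π = 1.647693 rad → L = 5.34·(5.445325 + 7.076858 + 1.647693) = 5.34·14.169876 = 75.667138 m
RSR: p² = 2 + d² − 2cos(α−β) + 2d(sin β − sin α) = 59.750278; p = √p² = 7.729830; φ = atan2(cos α − cos β, d − sin α + sin β) = 0.092807 rad; t = (α − φ) mod 2π = 0.643656 rad, q = (φ − β) mod 2π = 4.829697 rad → L = 5.34·(0.643656 + 7.729830 + 4.829697) = 5.34·13.203183 = 70.504997 m
LSR: p² = d² − 2 + 2cos(α−β) + 2d(sin α + sin β) = 78.305697; p = √p² = 8.849051; φ = atan2(−cos α − cos β, d + sin α + sin β) − atan2(−2, p) = 0.137817 rad; t = (φ − α) mod 2π = 5.684539 rad, q = (φ − β) mod 2π = 4.874707 rad → L = 5.34·(5.684539 + 8.849051 + 4.874707) = 5.34·19.408297 = 103.640304 m
RSL: p² = d² − 2 + 2cos(α−β) − 2d(sin α + sin β) = 29.043454; p = √p² = 5.389198; φ = atan2(cos α + cos β, d − sin α − sin β) − atan2(2, p) = -0.221819 rad; t = (α − φ) mod 2π = 0.958282 rad, q = (β − φ) mod 2π = 1.768115 rad → L = 5.34·(0.958282 + 5.389198 + 1.768115) = 5.34·8.115595 = 43.337275 m
RLR: c = (6 − d² + 2cos(α−β) + 2d(sin α − sin β))/8 = -6.468785, |c| > 1 → infeasible
LRL: c = (6 − d² + 2cos(α−β) − 2d(sin α − sin β))/8 = -5.260240, |c| > 1 → infeasible
Shortest: RSL with L = 43.337275 m ≈ 43.3373 m
Convert RSL to answer units (arcs ×180/π): t = 0.958282·180/π = 54.9055°, p = ρ·p = 5.34·5.389198 = 28.7783 m, q = 1.768115·180/π = 101.3055°, L = 43.3373 m.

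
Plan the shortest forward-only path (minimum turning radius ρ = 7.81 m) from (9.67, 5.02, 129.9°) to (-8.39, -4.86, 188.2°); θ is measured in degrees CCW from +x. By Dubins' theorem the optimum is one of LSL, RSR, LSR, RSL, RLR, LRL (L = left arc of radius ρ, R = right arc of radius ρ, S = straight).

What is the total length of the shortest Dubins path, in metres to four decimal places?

Let ψ = atan2(Δy, Δx) = atan2(-9.88, -18.06) = -151.3185° be the start→goal bearing.
Normalize: d = |goal − start| / ρ = 20.585869/7.81 = 2.635835, α = (θ_start − ψ) mod 360° = 281.2185° = 4.908188 rad, β = (θ_goal − ψ) mod 360° = 339.5185° = 5.925715 rad.
Common terms: sin α = -0.980893, cos α = 0.194550, sin β = -0.349906, cos β = 0.936785, cos(α−β) = 0.525472, d² = 6.947625. Work in radians in the unit-radius frame; every candidate has L = ρ·(t + p + q).
LSL: p² = 2 + d² − 2cos(α−β) + 2d(sin α − sin β) = 4.570327; p = √p² = 2.137832; φ = atan2(cos β − cos α, d + sin α − sin β) = 0.354573 rad; t = (φ − α) mod 2π = 1.729571 rad, q = (β − φ) mod 2π = 5.571142 rad → L = 7.81·(1.729571 + 2.137832 + 5.571142) = 7.81·9.438545 = 73.715033 m
RSR: p² = 2 + d² − 2cos(α−β) + 2d(sin β − sin α) = 11.223036; p = √p² = 3.350080; φ = atan2(cos α − cos β, d − sin α + sin β) = -0.223411 rad; t = (α − φ) mod 2π = 5.131599 rad, q = (φ − β) mod 2π = 0.134059 rad → L = 7.81·(5.131599 + 3.350080 + 0.134059) = 7.81·8.615738 = 67.288916 m
LSR: p² = d² − 2 + 2cos(α−β) + 2d(sin α + sin β) = -1.016960 < 0 → infeasible
RSL: p² = d² − 2 + 2cos(α−β) − 2d(sin α + sin β) = 13.014096; p = √p² = 3.607505; φ = atan2(cos α + cos β, d − sin α − sin β) − atan2(2, p) = -0.228379 rad; t = (α − φ) mod 2π = 5.136567 rad, q = (β − φ) mod 2π = 6.154094 rad → L = 7.81·(5.136567 + 3.607505 + 6.154094) = 7.81·14.898166 = 116.354675 m
RLR: c = (6 − d² + 2cos(α−β) + 2d(sin α − sin β))/8 = -0.402879; p = 2π − arccos c = 4.297728 rad; φ = atan2(cos α − cos β, d − sin α + sin β) = -0.223411 rad; t = (α − φ + p/2) mod 2π = 0.997278 rad, q = (α − β − t + p) mod 2π = 2.282923 rad → L = 7.81·(0.997278 + 4.297728 + 2.282923) = 7.81·7.577929 = 59.183629 m
LRL: c = (6 − d² + 2cos(α−β) − 2d(sin α − sin β))/8 = 0.428709; p = 2π − arccos c = 5.155452 rad; φ = atan2(cos β − cos α, d + sin α − sin β) = 0.354573 rad; t = (φ − α + p/2) mod 2π = 4.307297 rad, q = (β − α − t + p) mod 2π = 1.865683 rad → L = 7.81·(4.307297 + 5.155452 + 1.865683) = 7.81·11.328432 = 88.475053 m
Shortest: RLR with L = 59.183629 m ≈ 59.1836 m

59.1836 m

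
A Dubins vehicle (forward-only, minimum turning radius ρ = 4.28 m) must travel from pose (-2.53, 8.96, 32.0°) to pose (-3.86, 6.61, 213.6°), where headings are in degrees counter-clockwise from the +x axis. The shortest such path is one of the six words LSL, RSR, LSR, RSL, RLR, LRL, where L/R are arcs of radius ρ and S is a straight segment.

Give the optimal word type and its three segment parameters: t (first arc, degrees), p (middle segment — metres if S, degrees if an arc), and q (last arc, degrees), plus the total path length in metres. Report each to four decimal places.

Let ψ = atan2(Δy, Δx) = atan2(-2.35, -1.33) = -119.5080° be the start→goal bearing.
Normalize: d = |goal − start| / ρ = 2.700259/4.28 = 0.630902, α = (θ_start − ψ) mod 360° = 151.5080° = 2.644314 rad, β = (θ_goal − ψ) mod 360° = 333.1080° = 5.813832 rad.
Common terms: sin α = 0.477036, cos α = -0.878884, sin β = -0.452310, cos β = 0.891861, cos(α−β) = -0.999610, d² = 0.398037. Work in radians in the unit-radius frame; every candidate has L = ρ·(t + p + q).
LSL: p² = 2 + d² − 2cos(α−β) + 2d(sin α − sin β) = 5.569909; p = √p² = 2.360065; φ = atan2(cos β − cos α, d + sin α − sin β) = 0.848508 rad; t = (φ − α) mod 2π = 4.487379 rad, q = (β − φ) mod 2π = 4.965324 rad → L = 4.28·(4.487379 + 2.360065 + 4.965324) = 4.28·11.812769 = 50.558650 m
RSR: p² = 2 + d² − 2cos(α−β) + 2d(sin β − sin α) = 3.224606; p = √p² = 1.795719; φ = atan2(cos α − cos β, d − sin α + sin β) = -1.737769 rad; t = (α − φ) mod 2π = 4.382082 rad, q = (φ − β) mod 2π = 5.014770 rad → L = 4.28·(4.382082 + 1.795719 + 5.014770) = 4.28·11.192571 = 47.904205 m
LSR: p² = d² − 2 + 2cos(α−β) + 2d(sin α + sin β) = -3.569984 < 0 → infeasible
RSL: p² = d² − 2 + 2cos(α−β) − 2d(sin α + sin β) = -3.632382 < 0 → infeasible
RLR: c = (6 − d² + 2cos(α−β) + 2d(sin α − sin β))/8 = 0.596924; p = 2π − arccos c = 5.352051 rad; φ = atan2(cos α − cos β, d − sin α + sin β) = -1.737769 rad; t = (α − φ + p/2) mod 2π = 0.774923 rad, q = (α − β − t + p) mod 2π = 1.407611 rad → L = 4.28·(0.774923 + 5.352051 + 1.407611) = 4.28·7.534584 = 32.248020 m
LRL: c = (6 − d² + 2cos(α−β) − 2d(sin α − sin β))/8 = 0.303761; p = 2π − arccos c = 5.021027 rad; φ = atan2(cos β − cos α, d + sin α − sin β) = 0.848508 rad; t = (φ − α + p/2) mod 2π = 0.714708 rad, q = (β − α − t + p) mod 2π = 1.192652 rad → L = 4.28·(0.714708 + 5.021027 + 1.192652) = 4.28·6.928387 = 29.653496 m
Shortest: LRL with L = 29.653496 m ≈ 29.6535 m
Convert LRL to answer units (arcs ×180/π): t = 0.714708·180/π = 40.9497°, p = 5.021027·180/π = 287.6837°, q = 1.192652·180/π = 68.3339°, L = 29.6535 m.

LRL: t = 40.9497°, p = 287.6837°, q = 68.3339°, L = 29.6535 m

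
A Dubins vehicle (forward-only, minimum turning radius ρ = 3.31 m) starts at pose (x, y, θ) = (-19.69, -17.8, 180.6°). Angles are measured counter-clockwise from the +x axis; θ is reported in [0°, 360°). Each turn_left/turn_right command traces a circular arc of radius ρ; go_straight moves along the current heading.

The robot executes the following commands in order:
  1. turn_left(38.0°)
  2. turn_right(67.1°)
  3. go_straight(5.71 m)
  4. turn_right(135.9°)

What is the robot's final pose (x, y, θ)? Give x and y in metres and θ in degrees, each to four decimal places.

set_pose: (x, y, θ) = (-19.6900, -17.8000, 180.6000°), ρ = 3.31
turn_left(38.0°): centre at ρ to the left, rotate +38.0° → (-21.7204, -18.5230, 218.6000°)
turn_right(67.1°): centre at ρ to the right, rotate −67.1° → (-25.3648, -18.8450, 151.5000°)
go_straight(5.71): x += 5.71·cos θ, y += 5.71·sin θ → (-30.3829, -16.1205, 151.5000°)
turn_right(135.9°): centre at ρ to the right, rotate −135.9° → (-29.6936, -10.0235, 15.6000°)

(-29.6936, -10.0235, 15.6000°)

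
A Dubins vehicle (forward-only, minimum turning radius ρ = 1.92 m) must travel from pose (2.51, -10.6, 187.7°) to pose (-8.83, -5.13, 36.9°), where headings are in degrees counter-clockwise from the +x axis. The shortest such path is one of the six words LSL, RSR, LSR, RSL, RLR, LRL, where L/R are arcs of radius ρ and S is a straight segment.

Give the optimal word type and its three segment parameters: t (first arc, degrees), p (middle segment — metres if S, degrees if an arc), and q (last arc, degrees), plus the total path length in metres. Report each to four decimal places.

Let ψ = atan2(Δy, Δx) = atan2(5.47, -11.34) = 154.2490° be the start→goal bearing.
Normalize: d = |goal − start| / ρ = 12.590334/1.92 = 6.557465, α = (θ_start − ψ) mod 360° = 33.4510° = 0.583829 rad, β = (θ_goal − ψ) mod 360° = 242.6510° = 4.235058 rad.
Common terms: sin α = 0.551223, cos α = 0.834358, sin β = -0.888224, cos β = -0.459410, cos(α−β) = -0.872922, d² = 43.000353. Work in radians in the unit-radius frame; every candidate has L = ρ·(t + p + q).
LSL: p² = 2 + d² − 2cos(α−β) + 2d(sin α − sin β) = 65.624449; p = √p² = 8.100892; φ = atan2(cos β − cos α, d + sin α − sin β) = -0.160394 rad; t = (φ − α) mod 2π = 5.538962 rad, q = (β − φ) mod 2π = 4.395452 rad → L = 1.92·(5.538962 + 8.100892 + 4.395452) = 1.92·18.035306 = 34.627787 m
RSR: p² = 2 + d² − 2cos(α−β) + 2d(sin β − sin α) = 27.867945; p = √p² = 5.279010; φ = atan2(cos α − cos β, d − sin α + sin β) = 0.247600 rad; t = (α − φ) mod 2π = 0.336229 rad, q = (φ − β) mod 2π = 2.295727 rad → L = 1.92·(0.336229 + 5.279010 + 2.295727) = 1.92·7.910966 = 15.189055 m
LSR: p² = d² − 2 + 2cos(α−β) + 2d(sin α + sin β) = 34.834760; p = √p² = 5.902098; φ = atan2(−cos α − cos β, d + sin α + sin β) − atan2(−2, p) = 0.266515 rad; t = (φ − α) mod 2π = 5.965871 rad, q = (φ − β) mod 2π = 2.314642 rad → L = 1.92·(5.965871 + 5.902098 + 2.314642) = 1.92·14.182611 = 27.230613 m
RSL: p² = d² − 2 + 2cos(α−β) − 2d(sin α + sin β) = 43.674257; p = √p² = 6.608650; φ = atan2(cos α + cos β, d − sin α − sin β) − atan2(2, p) = -0.239541 rad; t = (α − φ) mod 2π = 0.823370 rad, q = (β − φ) mod 2π = 4.474599 rad → L = 1.92·(0.823370 + 6.608650 + 4.474599) = 1.92·11.906619 = 22.860709 m
RLR: c = (6 − d² + 2cos(α−β) + 2d(sin α − sin β))/8 = -2.483493, |c| > 1 → infeasible
LRL: c = (6 − d² + 2cos(α−β) − 2d(sin α − sin β))/8 = -7.203056, |c| > 1 → infeasible
Shortest: RSR with L = 15.189055 m ≈ 15.1891 m
Convert RSR to answer units (arcs ×180/π): t = 0.336229·180/π = 19.2645°, p = ρ·p = 1.92·5.279010 = 10.1357 m, q = 2.295727·180/π = 131.5355°, L = 15.1891 m.

RSR: t = 19.2645°, p = 10.1357 m, q = 131.5355°, L = 15.1891 m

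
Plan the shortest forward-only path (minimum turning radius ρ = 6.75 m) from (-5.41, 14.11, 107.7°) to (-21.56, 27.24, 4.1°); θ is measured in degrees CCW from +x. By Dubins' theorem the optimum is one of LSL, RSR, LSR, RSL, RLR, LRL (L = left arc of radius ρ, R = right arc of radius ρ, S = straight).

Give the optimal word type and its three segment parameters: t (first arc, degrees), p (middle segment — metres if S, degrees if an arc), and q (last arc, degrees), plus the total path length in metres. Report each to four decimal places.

Let ψ = atan2(Δy, Δx) = atan2(13.13, -16.15) = 140.8888° be the start→goal bearing.
Normalize: d = |goal − start| / ρ = 20.813923/6.75 = 3.083544, α = (θ_start − ψ) mod 360° = 326.8112° = 5.703932 rad, β = (θ_goal − ψ) mod 360° = 223.2112° = 3.895771 rad.
Common terms: sin α = -0.547399, cos α = 0.836872, sin β = -0.684690, cos β = -0.728835, cos(α−β) = -0.235142, d² = 9.508245. Work in radians in the unit-radius frame; every candidate has L = ρ·(t + p + q).
LSL: p² = 2 + d² − 2cos(α−β) + 2d(sin α − sin β) = 12.825211; p = √p² = 3.581230; φ = atan2(cos β − cos α, d + sin α − sin β) = -0.452481 rad; t = (φ − α) mod 2π = 0.126773 rad, q = (β − φ) mod 2π = 4.348251 rad → L = 6.75·(0.126773 + 3.581230 + 4.348251) = 6.75·8.056255 = 54.379719 m
RSR: p² = 2 + d² − 2cos(α−β) + 2d(sin β − sin α) = 11.131847; p = √p² = 3.336442; φ = atan2(cos α − cos β, d − sin α + sin β) = 0.488469 rad; t = (α − φ) mod 2π = 5.215463 rad, q = (φ − β) mod 2π = 2.875883 rad → L = 6.75·(5.215463 + 3.336442 + 2.875883) = 6.75·11.427789 = 77.137573 m
LSR: p² = d² − 2 + 2cos(α−β) + 2d(sin α + sin β) = -0.560442 < 0 → infeasible
RSL: p² = d² − 2 + 2cos(α−β) − 2d(sin α + sin β) = 14.636363; p = √p² = 3.825750; φ = atan2(cos α + cos β, d − sin α − sin β) − atan2(2, p) = -0.456671 rad; t = (α − φ) mod 2π = 6.160603 rad, q = (β − φ) mod 2π = 4.352442 rad → L = 6.75·(6.160603 + 3.825750 + 4.352442) = 6.75·14.338795 = 96.786866 m
RLR: c = (6 − d² + 2cos(α−β) + 2d(sin α − sin β))/8 = -0.391481; p = 2π − arccos c = 4.310149 rad; φ = atan2(cos α − cos β, d − sin α + sin β) = 0.488469 rad; t = (α − φ + p/2) mod 2π = 1.087352 rad, q = (α − β − t + p) mod 2π = 5.030958 rad → L = 6.75·(1.087352 + 4.310149 + 5.030958) = 6.75·10.428458 = 70.392094 m
LRL: c = (6 − d² + 2cos(α−β) − 2d(sin α − sin β))/8 = -0.603151; p = 2π − arccos c = 4.064943 rad; φ = atan2(cos β − cos α, d + sin α − sin β) = -0.452481 rad; t = (φ − α + p/2) mod 2π = 2.159244 rad, q = (β − α − t + p) mod 2π = 0.097537 rad → L = 6.75·(2.159244 + 4.064943 + 0.097537) = 6.75·6.321724 = 42.671640 m
Shortest: LRL with L = 42.671640 m ≈ 42.6716 m
Convert LRL to answer units (arcs ×180/π): t = 2.159244·180/π = 123.7156°, p = 4.064943·180/π = 232.9041°, q = 0.097537·180/π = 5.5885°, L = 42.6716 m.

LRL: t = 123.7156°, p = 232.9041°, q = 5.5885°, L = 42.6716 m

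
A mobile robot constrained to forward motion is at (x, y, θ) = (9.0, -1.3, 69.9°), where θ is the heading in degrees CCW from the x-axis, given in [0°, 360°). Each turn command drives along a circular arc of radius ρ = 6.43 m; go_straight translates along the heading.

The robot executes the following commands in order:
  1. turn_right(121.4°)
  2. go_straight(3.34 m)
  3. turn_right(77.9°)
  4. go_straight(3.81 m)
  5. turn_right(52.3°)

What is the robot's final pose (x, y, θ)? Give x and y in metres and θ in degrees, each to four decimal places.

(14.5085, -15.4949, 178.3000°)

set_pose: (x, y, θ) = (9.0000, -1.3000, 69.9000°), ρ = 6.43
turn_right(121.4°): centre at ρ to the right, rotate −121.4° → (20.0705, 0.4930, -51.5000° ≡ 308.5000°)
go_straight(3.34): x += 3.34·cos θ, y += 3.34·sin θ → (22.1497, -2.1209, 308.5000°)
turn_right(77.9°): centre at ρ to the right, rotate −77.9° → (22.0863, -10.2050, 230.6000°)
go_straight(3.81): x += 3.81·cos θ, y += 3.81·sin θ → (19.6679, -13.1491, 230.6000°)
turn_right(52.3°): centre at ρ to the right, rotate −52.3° → (14.5085, -15.4949, 178.3000°)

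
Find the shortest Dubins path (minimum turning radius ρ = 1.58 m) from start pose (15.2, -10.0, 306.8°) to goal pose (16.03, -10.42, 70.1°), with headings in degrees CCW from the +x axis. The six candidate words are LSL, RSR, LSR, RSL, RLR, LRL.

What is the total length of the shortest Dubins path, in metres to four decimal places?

11.1954 m

Let ψ = atan2(Δy, Δx) = atan2(-0.42, 0.83) = -26.8405° be the start→goal bearing.
Normalize: d = |goal − start| / ρ = 0.930215/1.58 = 0.588744, α = (θ_start − ψ) mod 360° = 333.6405° = 5.823125 rad, β = (θ_goal − ψ) mod 360° = 96.9405° = 1.691931 rad.
Common terms: sin α = -0.444002, cos α = 0.896026, sin β = 0.992672, cos β = -0.120839, cos(α−β) = -0.549023, d² = 0.346619. Work in radians in the unit-radius frame; every candidate has L = ρ·(t + p + q).
LSL: p² = 2 + d² − 2cos(α−β) + 2d(sin α − sin β) = 1.752999; p = √p² = 1.324009; φ = atan2(cos β − cos α, d + sin α − sin β) = -2.265850 rad; t = (φ − α) mod 2π = 4.477396 rad, q = (β − φ) mod 2π = 3.957781 rad → L = 1.58·(4.477396 + 1.324009 + 3.957781) = 1.58·9.759185 = 15.419512 m
RSR: p² = 2 + d² − 2cos(α−β) + 2d(sin β − sin α) = 5.136330; p = √p² = 2.266347; φ = atan2(cos α − cos β, d − sin α + sin β) = 0.465288 rad; t = (α − φ) mod 2π = 5.357838 rad, q = (φ − β) mod 2π = 5.056542 rad → L = 1.58·(5.357838 + 2.266347 + 5.056542) = 1.58·12.680727 = 20.035549 m
LSR: p² = d² − 2 + 2cos(α−β) + 2d(sin α + sin β) = -2.105374 < 0 → infeasible
RSL: p² = d² − 2 + 2cos(α−β) − 2d(sin α + sin β) = -3.397479 < 0 → infeasible
RLR: c = (6 − d² + 2cos(α−β) + 2d(sin α − sin β))/8 = 0.357959; p = 2π − arccos c = 5.078470 rad; φ = atan2(cos α − cos β, d − sin α + sin β) = 0.465288 rad; t = (α − φ + p/2) mod 2π = 1.613887 rad, q = (α − β − t + p) mod 2π = 1.312592 rad → L = 1.58·(1.613887 + 5.078470 + 1.312592) = 1.58·8.004949 = 12.647819 m
LRL: c = (6 − d² + 2cos(α−β) − 2d(sin α − sin β))/8 = 0.780875; p = 2π − arccos c = 5.608454 rad; φ = atan2(cos β − cos α, d + sin α − sin β) = -2.265850 rad; t = (φ − α + p/2) mod 2π = 0.998437 rad, q = (β − α − t + p) mod 2π = 0.478823 rad → L = 1.58·(0.998437 + 5.608454 + 0.478823) = 1.58·7.085714 = 11.195429 m
Shortest: LRL with L = 11.195429 m ≈ 11.1954 m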